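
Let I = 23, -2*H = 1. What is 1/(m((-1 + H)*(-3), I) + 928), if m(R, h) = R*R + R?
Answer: 4/3811 ≈ 0.0010496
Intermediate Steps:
H = -½ (H = -½*1 = -½ ≈ -0.50000)
m(R, h) = R + R² (m(R, h) = R² + R = R + R²)
1/(m((-1 + H)*(-3), I) + 928) = 1/(((-1 - ½)*(-3))*(1 + (-1 - ½)*(-3)) + 928) = 1/((-3/2*(-3))*(1 - 3/2*(-3)) + 928) = 1/(9*(1 + 9/2)/2 + 928) = 1/((9/2)*(11/2) + 928) = 1/(99/4 + 928) = 1/(3811/4) = 4/3811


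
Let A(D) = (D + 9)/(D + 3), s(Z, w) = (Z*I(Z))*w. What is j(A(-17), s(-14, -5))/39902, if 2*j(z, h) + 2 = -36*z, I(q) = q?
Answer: -79/279314 ≈ -0.00028284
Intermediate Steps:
s(Z, w) = w*Z² (s(Z, w) = (Z*Z)*w = Z²*w = w*Z²)
A(D) = (9 + D)/(3 + D)
j(z, h) = -1 - 18*z (j(z, h) = -1 + (-36*z)/2 = -1 - 18*z)
j(A(-17), s(-14, -5))/39902 = (-1 - 18*(9 - 17)/(3 - 17))/39902 = (-1 - 18*(-8)/(-14))*(1/39902) = (-1 - (-9)*(-8)/7)*(1/39902) = (-1 - 18*4/7)*(1/39902) = (-1 - 72/7)*(1/39902) = -79/7*1/39902 = -79/279314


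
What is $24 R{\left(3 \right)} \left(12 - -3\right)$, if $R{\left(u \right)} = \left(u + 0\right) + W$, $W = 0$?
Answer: $1080$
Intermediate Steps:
$R{\left(u \right)} = u$ ($R{\left(u \right)} = \left(u + 0\right) + 0 = u + 0 = u$)
$24 R{\left(3 \right)} \left(12 - -3\right) = 24 \cdot 3 \left(12 - -3\right) = 72 \left(12 + 3\right) = 72 \cdot 15 = 1080$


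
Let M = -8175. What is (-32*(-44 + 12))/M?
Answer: -1024/8175 ≈ -0.12526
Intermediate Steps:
(-32*(-44 + 12))/M = -32*(-44 + 12)/(-8175) = -32*(-32)*(-1/8175) = 1024*(-1/8175) = -1024/8175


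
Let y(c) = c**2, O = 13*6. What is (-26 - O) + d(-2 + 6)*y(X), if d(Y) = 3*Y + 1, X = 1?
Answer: -91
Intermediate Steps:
O = 78
d(Y) = 1 + 3*Y
(-26 - O) + d(-2 + 6)*y(X) = (-26 - 1*78) + (1 + 3*(-2 + 6))*1**2 = (-26 - 78) + (1 + 3*4)*1 = -104 + (1 + 12)*1 = -104 + 13*1 = -104 + 13 = -91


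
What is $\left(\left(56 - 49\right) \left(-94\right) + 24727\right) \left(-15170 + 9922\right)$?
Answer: $-126314112$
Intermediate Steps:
$\left(\left(56 - 49\right) \left(-94\right) + 24727\right) \left(-15170 + 9922\right) = \left(7 \left(-94\right) + 24727\right) \left(-5248\right) = \left(-658 + 24727\right) \left(-5248\right) = 24069 \left(-5248\right) = -126314112$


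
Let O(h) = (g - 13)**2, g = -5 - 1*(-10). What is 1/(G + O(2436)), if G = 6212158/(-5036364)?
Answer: 2518182/158057569 ≈ 0.015932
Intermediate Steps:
g = 5 (g = -5 + 10 = 5)
O(h) = 64 (O(h) = (5 - 13)**2 = (-8)**2 = 64)
G = -3106079/2518182 (G = 6212158*(-1/5036364) = -3106079/2518182 ≈ -1.2335)
1/(G + O(2436)) = 1/(-3106079/2518182 + 64) = 1/(158057569/2518182) = 2518182/158057569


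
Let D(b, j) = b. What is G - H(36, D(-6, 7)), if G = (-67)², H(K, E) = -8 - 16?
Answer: 4513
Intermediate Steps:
H(K, E) = -24
G = 4489
G - H(36, D(-6, 7)) = 4489 - 1*(-24) = 4489 + 24 = 4513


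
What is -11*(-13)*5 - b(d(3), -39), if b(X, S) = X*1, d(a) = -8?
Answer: 723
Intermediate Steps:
b(X, S) = X
-11*(-13)*5 - b(d(3), -39) = -11*(-13)*5 - 1*(-8) = 143*5 + 8 = 715 + 8 = 723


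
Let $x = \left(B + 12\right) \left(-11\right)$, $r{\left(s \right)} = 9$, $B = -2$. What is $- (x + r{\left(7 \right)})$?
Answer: $101$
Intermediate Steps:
$x = -110$ ($x = \left(-2 + 12\right) \left(-11\right) = 10 \left(-11\right) = -110$)
$- (x + r{\left(7 \right)}) = - (-110 + 9) = \left(-1\right) \left(-101\right) = 101$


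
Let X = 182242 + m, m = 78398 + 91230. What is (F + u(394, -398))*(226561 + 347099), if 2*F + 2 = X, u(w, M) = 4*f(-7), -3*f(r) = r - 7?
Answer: 100937006760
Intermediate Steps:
f(r) = 7/3 - r/3 (f(r) = -(r - 7)/3 = -(-7 + r)/3 = 7/3 - r/3)
m = 169628
u(w, M) = 56/3 (u(w, M) = 4*(7/3 - ⅓*(-7)) = 4*(7/3 + 7/3) = 4*(14/3) = 56/3)
X = 351870 (X = 182242 + 169628 = 351870)
F = 175934 (F = -1 + (½)*351870 = -1 + 175935 = 175934)
(F + u(394, -398))*(226561 + 347099) = (175934 + 56/3)*(226561 + 347099) = (527858/3)*573660 = 100937006760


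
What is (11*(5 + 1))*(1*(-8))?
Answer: -528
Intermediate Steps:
(11*(5 + 1))*(1*(-8)) = (11*6)*(-8) = 66*(-8) = -528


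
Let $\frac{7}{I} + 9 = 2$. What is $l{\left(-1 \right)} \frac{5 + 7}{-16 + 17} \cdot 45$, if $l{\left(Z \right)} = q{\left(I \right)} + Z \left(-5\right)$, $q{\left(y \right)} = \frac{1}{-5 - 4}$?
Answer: $2640$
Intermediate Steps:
$I = -1$ ($I = \frac{7}{-9 + 2} = \frac{7}{-7} = 7 \left(- \frac{1}{7}\right) = -1$)
$q{\left(y \right)} = - \frac{1}{9}$ ($q{\left(y \right)} = \frac{1}{-9} = - \frac{1}{9}$)
$l{\left(Z \right)} = - \frac{1}{9} - 5 Z$ ($l{\left(Z \right)} = - \frac{1}{9} + Z \left(-5\right) = - \frac{1}{9} - 5 Z$)
$l{\left(-1 \right)} \frac{5 + 7}{-16 + 17} \cdot 45 = \left(- \frac{1}{9} - -5\right) \frac{5 + 7}{-16 + 17} \cdot 45 = \left(- \frac{1}{9} + 5\right) \frac{12}{1} \cdot 45 = \frac{44 \cdot 12 \cdot 1}{9} \cdot 45 = \frac{44}{9} \cdot 12 \cdot 45 = \frac{176}{3} \cdot 45 = 2640$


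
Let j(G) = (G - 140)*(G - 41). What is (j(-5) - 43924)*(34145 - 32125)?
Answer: -75253080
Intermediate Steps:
j(G) = (-140 + G)*(-41 + G)
(j(-5) - 43924)*(34145 - 32125) = ((5740 + (-5)² - 181*(-5)) - 43924)*(34145 - 32125) = ((5740 + 25 + 905) - 43924)*2020 = (6670 - 43924)*2020 = -37254*2020 = -75253080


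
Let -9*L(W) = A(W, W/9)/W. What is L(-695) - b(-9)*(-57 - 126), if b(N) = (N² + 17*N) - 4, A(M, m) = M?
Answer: -125173/9 ≈ -13908.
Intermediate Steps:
b(N) = -4 + N² + 17*N
L(W) = -⅑ (L(W) = -W/(9*W) = -⅑*1 = -⅑)
L(-695) - b(-9)*(-57 - 126) = -⅑ - (-4 + (-9)² + 17*(-9))*(-57 - 126) = -⅑ - (-4 + 81 - 153)*(-183) = -⅑ - (-76)*(-183) = -⅑ - 1*13908 = -⅑ - 13908 = -125173/9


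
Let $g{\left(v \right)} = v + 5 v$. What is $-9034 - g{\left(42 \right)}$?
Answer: $-9286$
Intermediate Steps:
$g{\left(v \right)} = 6 v$
$-9034 - g{\left(42 \right)} = -9034 - 6 \cdot 42 = -9034 - 252 = -9286$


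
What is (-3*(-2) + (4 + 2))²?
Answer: 144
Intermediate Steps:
(-3*(-2) + (4 + 2))² = (6 + 6)² = 12² = 144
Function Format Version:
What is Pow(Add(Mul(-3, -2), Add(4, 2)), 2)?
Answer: 144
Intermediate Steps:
Pow(Add(Mul(-3, -2), Add(4, 2)), 2) = Pow(Add(6, 6), 2) = Pow(12, 2) = 144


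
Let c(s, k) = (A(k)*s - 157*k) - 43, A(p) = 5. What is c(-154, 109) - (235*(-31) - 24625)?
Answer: 13984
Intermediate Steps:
c(s, k) = -43 - 157*k + 5*s (c(s, k) = (5*s - 157*k) - 43 = (-157*k + 5*s) - 43 = -43 - 157*k + 5*s)
c(-154, 109) - (235*(-31) - 24625) = (-43 - 157*109 + 5*(-154)) - (235*(-31) - 24625) = (-43 - 17113 - 770) - (-7285 - 24625) = -17926 - 1*(-31910) = -17926 + 31910 = 13984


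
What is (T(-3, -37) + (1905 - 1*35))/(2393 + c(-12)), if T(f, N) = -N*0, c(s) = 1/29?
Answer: 27115/34699 ≈ 0.78144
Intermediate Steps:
c(s) = 1/29
T(f, N) = 0
(T(-3, -37) + (1905 - 1*35))/(2393 + c(-12)) = (0 + (1905 - 1*35))/(2393 + 1/29) = (0 + (1905 - 35))/(69398/29) = (0 + 1870)*(29/69398) = 1870*(29/69398) = 27115/34699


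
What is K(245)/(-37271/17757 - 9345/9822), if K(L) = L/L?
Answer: -58136418/177338309 ≈ -0.32783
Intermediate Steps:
K(L) = 1
K(245)/(-37271/17757 - 9345/9822) = 1/(-37271/17757 - 9345/9822) = 1/(-37271*1/17757 - 9345*1/9822) = 1/(-37271/17757 - 3115/3274) = 1/(-177338309/58136418) = 1*(-58136418/177338309) = -58136418/177338309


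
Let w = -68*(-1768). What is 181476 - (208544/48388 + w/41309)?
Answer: 90682666404396/499714973 ≈ 1.8147e+5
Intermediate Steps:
w = 120224
181476 - (208544/48388 + w/41309) = 181476 - (208544/48388 + 120224/41309) = 181476 - (208544*(1/48388) + 120224*(1/41309)) = 181476 - (52136/12097 + 120224/41309) = 181476 - 1*3608035752/499714973 = 181476 - 3608035752/499714973 = 90682666404396/499714973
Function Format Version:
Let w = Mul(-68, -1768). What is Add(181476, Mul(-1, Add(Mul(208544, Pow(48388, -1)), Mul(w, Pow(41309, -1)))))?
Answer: Rational(90682666404396, 499714973) ≈ 1.8147e+5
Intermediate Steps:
w = 120224
Add(181476, Mul(-1, Add(Mul(208544, Pow(48388, -1)), Mul(w, Pow(41309, -1))))) = Add(181476, Mul(-1, Add(Mul(208544, Pow(48388, -1)), Mul(120224, Pow(41309, -1))))) = Add(181476, Mul(-1, Add(Mul(208544, Rational(1, 48388)), Mul(120224, Rational(1, 41309))))) = Add(181476, Mul(-1, Add(Rational(52136, 12097), Rational(120224, 41309)))) = Add(181476, Mul(-1, Rational(3608035752, 499714973))) = Add(181476, Rational(-3608035752, 499714973)) = Rational(90682666404396, 499714973)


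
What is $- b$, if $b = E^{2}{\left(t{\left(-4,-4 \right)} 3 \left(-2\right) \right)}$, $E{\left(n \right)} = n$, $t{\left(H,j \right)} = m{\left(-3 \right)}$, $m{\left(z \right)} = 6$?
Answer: $-1296$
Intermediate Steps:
$t{\left(H,j \right)} = 6$
$b = 1296$ ($b = \left(6 \cdot 3 \left(-2\right)\right)^{2} = \left(18 \left(-2\right)\right)^{2} = \left(-36\right)^{2} = 1296$)
$- b = \left(-1\right) 1296 = -1296$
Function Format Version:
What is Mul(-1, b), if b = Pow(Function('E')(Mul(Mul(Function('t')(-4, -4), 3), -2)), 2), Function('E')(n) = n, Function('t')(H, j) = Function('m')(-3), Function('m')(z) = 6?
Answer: -1296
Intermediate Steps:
Function('t')(H, j) = 6
b = 1296 (b = Pow(Mul(Mul(6, 3), -2), 2) = Pow(Mul(18, -2), 2) = Pow(-36, 2) = 1296)
Mul(-1, b) = Mul(-1, 1296) = -1296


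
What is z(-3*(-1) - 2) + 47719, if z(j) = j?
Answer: 47720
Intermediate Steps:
z(-3*(-1) - 2) + 47719 = (-3*(-1) - 2) + 47719 = (3 - 2) + 47719 = 1 + 47719 = 47720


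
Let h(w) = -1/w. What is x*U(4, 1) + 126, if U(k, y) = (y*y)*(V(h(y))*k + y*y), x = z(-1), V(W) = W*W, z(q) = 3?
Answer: 141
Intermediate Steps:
V(W) = W²
x = 3
U(k, y) = y²*(y² + k/y²) (U(k, y) = (y*y)*((-1/y)²*k + y*y) = y²*(k/y² + y²) = y²*(y² + k/y²))
x*U(4, 1) + 126 = 3*(4 + 1⁴) + 126 = 3*(4 + 1) + 126 = 3*5 + 126 = 15 + 126 = 141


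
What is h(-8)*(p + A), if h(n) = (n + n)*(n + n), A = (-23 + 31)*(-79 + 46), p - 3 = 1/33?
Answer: -2204672/33 ≈ -66808.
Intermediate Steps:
p = 100/33 (p = 3 + 1/33 = 100/33 ≈ 3.0303)
A = -264 (A = 8*(-33) = -264)
h(n) = 4*n² (h(n) = (2*n)*(2*n) = 4*n²)
h(-8)*(p + A) = (4*(-8)²)*(100/33 - 264) = (4*64)*(-8612/33) = 256*(-8612/33) = -2204672/33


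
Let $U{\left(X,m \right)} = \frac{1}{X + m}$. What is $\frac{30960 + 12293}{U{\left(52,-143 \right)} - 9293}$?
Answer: $- \frac{3936023}{845664} \approx -4.6544$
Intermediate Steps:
$\frac{30960 + 12293}{U{\left(52,-143 \right)} - 9293} = \frac{30960 + 12293}{\frac{1}{52 - 143} - 9293} = \frac{43253}{\frac{1}{-91} - 9293} = \frac{43253}{- \frac{1}{91} - 9293} = \frac{43253}{- \frac{845664}{91}} = 43253 \left(- \frac{91}{845664}\right) = - \frac{3936023}{845664}$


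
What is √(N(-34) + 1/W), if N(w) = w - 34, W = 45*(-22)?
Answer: I*√7405310/330 ≈ 8.2463*I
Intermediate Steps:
W = -990
N(w) = -34 + w
√(N(-34) + 1/W) = √((-34 - 34) + 1/(-990)) = √(-68 - 1/990) = √(-67321/990) = I*√7405310/330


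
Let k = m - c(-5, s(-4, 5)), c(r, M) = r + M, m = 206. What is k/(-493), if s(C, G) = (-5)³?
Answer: -336/493 ≈ -0.68154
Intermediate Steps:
s(C, G) = -125
c(r, M) = M + r
k = 336 (k = 206 - (-125 - 5) = 206 - 1*(-130) = 206 + 130 = 336)
k/(-493) = 336/(-493) = 336*(-1/493) = -336/493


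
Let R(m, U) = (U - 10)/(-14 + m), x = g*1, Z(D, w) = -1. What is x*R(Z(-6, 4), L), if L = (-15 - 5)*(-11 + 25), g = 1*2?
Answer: 116/3 ≈ 38.667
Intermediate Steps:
g = 2
L = -280 (L = -20*14 = -280)
x = 2 (x = 2*1 = 2)
R(m, U) = (-10 + U)/(-14 + m)
x*R(Z(-6, 4), L) = 2*((-10 - 280)/(-14 - 1)) = 2*(-290/(-15)) = 2*(-1/15*(-290)) = 2*(58/3) = 116/3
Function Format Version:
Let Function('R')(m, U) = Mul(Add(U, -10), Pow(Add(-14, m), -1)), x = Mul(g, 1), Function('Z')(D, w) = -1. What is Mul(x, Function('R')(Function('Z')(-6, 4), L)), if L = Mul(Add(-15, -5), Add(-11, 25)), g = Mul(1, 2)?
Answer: Rational(116, 3) ≈ 38.667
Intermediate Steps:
g = 2
L = -280 (L = Mul(-20, 14) = -280)
x = 2 (x = Mul(2, 1) = 2)
Function('R')(m, U) = Mul(Pow(Add(-14, m), -1), Add(-10, U)) (Function('R')(m, U) = Mul(Add(-10, U), Pow(Add(-14, m), -1)) = Mul(Pow(Add(-14, m), -1), Add(-10, U)))
Mul(x, Function('R')(Function('Z')(-6, 4), L)) = Mul(2, Mul(Pow(Add(-14, -1), -1), Add(-10, -280))) = Mul(2, Mul(Pow(-15, -1), -290)) = Mul(2, Mul(Rational(-1, 15), -290)) = Mul(2, Rational(58, 3)) = Rational(116, 3)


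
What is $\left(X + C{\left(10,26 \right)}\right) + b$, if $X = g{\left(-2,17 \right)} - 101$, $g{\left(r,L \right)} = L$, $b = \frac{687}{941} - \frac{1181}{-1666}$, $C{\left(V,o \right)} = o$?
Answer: $- \frac{88671085}{1567706} \approx -56.561$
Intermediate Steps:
$b = \frac{2255863}{1567706}$ ($b = 687 \cdot \frac{1}{941} - - \frac{1181}{1666} = \frac{687}{941} + \frac{1181}{1666} = \frac{2255863}{1567706} \approx 1.439$)
$X = -84$ ($X = 17 - 101 = -84$)
$\left(X + C{\left(10,26 \right)}\right) + b = \left(-84 + 26\right) + \frac{2255863}{1567706} = -58 + \frac{2255863}{1567706} = - \frac{88671085}{1567706}$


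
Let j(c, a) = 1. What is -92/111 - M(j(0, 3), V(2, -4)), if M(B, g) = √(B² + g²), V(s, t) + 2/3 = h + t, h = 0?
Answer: -92/111 - √205/3 ≈ -5.6014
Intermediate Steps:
V(s, t) = -⅔ + t (V(s, t) = -⅔ + (0 + t) = -⅔ + t)
-92/111 - M(j(0, 3), V(2, -4)) = -92/111 - √(1² + (-⅔ - 4)²) = -92*1/111 - √(1 + (-14/3)²) = -92/111 - √(1 + 196/9) = -92/111 - √(205/9) = -92/111 - √205/3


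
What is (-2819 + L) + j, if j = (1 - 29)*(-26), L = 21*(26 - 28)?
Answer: -2133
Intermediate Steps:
L = -42 (L = 21*(-2) = -42)
j = 728 (j = -28*(-26) = 728)
(-2819 + L) + j = (-2819 - 42) + 728 = -2861 + 728 = -2133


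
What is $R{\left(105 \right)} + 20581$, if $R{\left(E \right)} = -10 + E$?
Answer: $20676$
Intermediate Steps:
$R{\left(105 \right)} + 20581 = \left(-10 + 105\right) + 20581 = 95 + 20581 = 20676$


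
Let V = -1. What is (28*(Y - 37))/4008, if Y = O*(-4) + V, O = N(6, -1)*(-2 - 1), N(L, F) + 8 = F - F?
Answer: -469/501 ≈ -0.93613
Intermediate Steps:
N(L, F) = -8 (N(L, F) = -8 + (F - F) = -8 + 0 = -8)
O = 24 (O = -8*(-2 - 1) = -8*(-3) = 24)
Y = -97 (Y = 24*(-4) - 1 = -96 - 1 = -97)
(28*(Y - 37))/4008 = (28*(-97 - 37))/4008 = (28*(-134))*(1/4008) = -3752*1/4008 = -469/501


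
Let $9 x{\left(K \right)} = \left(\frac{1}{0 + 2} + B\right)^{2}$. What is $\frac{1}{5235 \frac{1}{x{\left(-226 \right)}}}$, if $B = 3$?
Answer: $\frac{49}{188460} \approx 0.00026$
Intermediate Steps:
$x{\left(K \right)} = \frac{49}{36}$ ($x{\left(K \right)} = \frac{\left(\frac{1}{0 + 2} + 3\right)^{2}}{9} = \frac{\left(\frac{1}{2} + 3\right)^{2}}{9} = \frac{\left(\frac{7}{2}\right)^{2}}{9} = \frac{1}{9} \cdot \frac{49}{4} = \frac{49}{36}$)
$\frac{1}{5235 \frac{1}{x{\left(-226 \right)}}} = \frac{1}{5235 \frac{1}{\frac{49}{36}}} = \frac{1}{5235 \cdot \frac{36}{49}} = \frac{1}{\frac{188460}{49}} = \frac{49}{188460}$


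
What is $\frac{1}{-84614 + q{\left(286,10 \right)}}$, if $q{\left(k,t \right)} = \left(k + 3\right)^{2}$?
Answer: $- \frac{1}{1093} \approx -0.00091491$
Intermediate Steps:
$q{\left(k,t \right)} = \left(3 + k\right)^{2}$
$\frac{1}{-84614 + q{\left(286,10 \right)}} = \frac{1}{-84614 + \left(3 + 286\right)^{2}} = \frac{1}{-84614 + 289^{2}} = \frac{1}{-84614 + 83521} = \frac{1}{-1093} = - \frac{1}{1093}$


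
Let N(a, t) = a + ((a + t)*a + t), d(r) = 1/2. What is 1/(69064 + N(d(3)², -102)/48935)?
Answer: 156592/10814869481 ≈ 1.4479e-5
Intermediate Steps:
d(r) = ½
N(a, t) = a + t + a*(a + t) (N(a, t) = a + (a*(a + t) + t) = a + (t + a*(a + t)) = a + t + a*(a + t))
1/(69064 + N(d(3)², -102)/48935) = 1/(69064 + ((½)² - 102 + ((½)²)² + (½)²*(-102))/48935) = 1/(69064 + (¼ - 102 + (¼)² + (¼)*(-102))*(1/48935)) = 1/(69064 + (¼ - 102 + 1/16 - 51/2)*(1/48935)) = 1/(69064 - 2035/16*1/48935) = 1/(69064 - 407/156592) = 1/(10814869481/156592) = 156592/10814869481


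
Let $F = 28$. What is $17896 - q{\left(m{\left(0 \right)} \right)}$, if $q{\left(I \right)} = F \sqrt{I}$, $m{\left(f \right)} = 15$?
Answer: $17896 - 28 \sqrt{15} \approx 17788.0$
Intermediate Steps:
$q{\left(I \right)} = 28 \sqrt{I}$
$17896 - q{\left(m{\left(0 \right)} \right)} = 17896 - 28 \sqrt{15}$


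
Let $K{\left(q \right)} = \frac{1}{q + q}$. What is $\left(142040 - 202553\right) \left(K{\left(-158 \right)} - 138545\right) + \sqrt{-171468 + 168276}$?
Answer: $\frac{2649272513373}{316} + 2 i \sqrt{798} \approx 8.3838 \cdot 10^{9} + 56.498 i$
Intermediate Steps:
$K{\left(q \right)} = \frac{1}{2 q}$
$\left(142040 - 202553\right) \left(K{\left(-158 \right)} - 138545\right) + \sqrt{-171468 + 168276} = \left(142040 - 202553\right) \left(\frac{1}{2 \left(-158\right)} - 138545\right) + \sqrt{-171468 + 168276} = - 60513 \left(\frac{1}{2} \left(- \frac{1}{158}\right) - 138545\right) + \sqrt{-3192} = - 60513 \left(- \frac{1}{316} - 138545\right) + 2 i \sqrt{798} = \left(-60513\right) \left(- \frac{43780221}{316}\right) + 2 i \sqrt{798} = \frac{2649272513373}{316} + 2 i \sqrt{798}$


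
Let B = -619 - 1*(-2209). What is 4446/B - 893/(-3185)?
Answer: 519346/168805 ≈ 3.0766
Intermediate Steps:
B = 1590 (B = -619 + 2209 = 1590)
4446/B - 893/(-3185) = 4446/1590 - 893/(-3185) = 4446*(1/1590) - 893*(-1/3185) = 741/265 + 893/3185 = 519346/168805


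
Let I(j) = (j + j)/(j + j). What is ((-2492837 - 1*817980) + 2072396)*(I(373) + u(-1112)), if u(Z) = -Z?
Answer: -1378362573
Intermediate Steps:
I(j) = 1 (I(j) = (2*j)/((2*j)) = (2*j)*(1/(2*j)) = 1)
((-2492837 - 1*817980) + 2072396)*(I(373) + u(-1112)) = ((-2492837 - 1*817980) + 2072396)*(1 - 1*(-1112)) = ((-2492837 - 817980) + 2072396)*(1 + 1112) = (-3310817 + 2072396)*1113 = -1238421*1113 = -1378362573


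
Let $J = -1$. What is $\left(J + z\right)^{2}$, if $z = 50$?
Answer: $2401$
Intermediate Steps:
$\left(J + z\right)^{2} = \left(-1 + 50\right)^{2} = 49^{2} = 2401$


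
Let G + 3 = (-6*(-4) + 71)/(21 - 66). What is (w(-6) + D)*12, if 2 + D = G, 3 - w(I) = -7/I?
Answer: -190/3 ≈ -63.333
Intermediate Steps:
w(I) = 3 + 7/I (w(I) = 3 - (-7)/I = 3 + 7/I)
G = -46/9 (G = -3 + (-6*(-4) + 71)/(21 - 66) = -3 + (24 + 71)/(-45) = -3 + 95*(-1/45) = -3 - 19/9 = -46/9 ≈ -5.1111)
D = -64/9 (D = -2 - 46/9 = -64/9 ≈ -7.1111)
(w(-6) + D)*12 = ((3 + 7/(-6)) - 64/9)*12 = ((3 + 7*(-⅙)) - 64/9)*12 = ((3 - 7/6) - 64/9)*12 = (11/6 - 64/9)*12 = -95/18*12 = -190/3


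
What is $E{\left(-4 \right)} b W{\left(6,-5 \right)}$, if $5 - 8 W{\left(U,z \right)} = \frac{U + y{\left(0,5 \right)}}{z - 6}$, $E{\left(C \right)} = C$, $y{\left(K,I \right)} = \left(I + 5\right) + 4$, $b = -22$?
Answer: $75$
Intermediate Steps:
$y{\left(K,I \right)} = 9 + I$ ($y{\left(K,I \right)} = \left(5 + I\right) + 4 = 9 + I$)
$W{\left(U,z \right)} = \frac{5}{8} - \frac{14 + U}{8 \left(-6 + z\right)}$ ($W{\left(U,z \right)} = \frac{5}{8} - \frac{\left(U + \left(9 + 5\right)\right) \frac{1}{z - 6}}{8} = \frac{5}{8} - \frac{\left(U + 14\right) \frac{1}{-6 + z}}{8} = \frac{5}{8} - \frac{\left(14 + U\right) \frac{1}{-6 + z}}{8} = \frac{5}{8} - \frac{\frac{1}{-6 + z} \left(14 + U\right)}{8} = \frac{5}{8} - \frac{14 + U}{8 \left(-6 + z\right)}$)
$E{\left(-4 \right)} b W{\left(6,-5 \right)} = \left(-4\right) \left(-22\right) \frac{-44 - 6 + 5 \left(-5\right)}{8 \left(-6 - 5\right)} = 88 \frac{-44 - 6 - 25}{8 \left(-11\right)} = 88 \cdot \frac{1}{8} \left(- \frac{1}{11}\right) \left(-75\right) = 88 \cdot \frac{75}{88} = 75$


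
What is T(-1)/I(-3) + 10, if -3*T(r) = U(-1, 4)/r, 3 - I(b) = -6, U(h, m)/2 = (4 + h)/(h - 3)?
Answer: 179/18 ≈ 9.9444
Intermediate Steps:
U(h, m) = 2*(4 + h)/(-3 + h) (U(h, m) = 2*((4 + h)/(h - 3)) = 2*((4 + h)/(-3 + h)) = 2*(4 + h)/(-3 + h))
I(b) = 9 (I(b) = 3 - 1*(-6) = 3 + 6 = 9)
T(r) = 1/(2*r) (T(r) = -2*(4 - 1)/(-3 - 1)/(3*r) = -2*3/(-4)/(3*r) = -2*(-¼)*3/(3*r) = -(-1)/(2*r) = 1/(2*r))
T(-1)/I(-3) + 10 = ((½)/(-1))/9 + 10 = ((½)*(-1))*(⅑) + 10 = -½*⅑ + 10 = -1/18 + 10 = 179/18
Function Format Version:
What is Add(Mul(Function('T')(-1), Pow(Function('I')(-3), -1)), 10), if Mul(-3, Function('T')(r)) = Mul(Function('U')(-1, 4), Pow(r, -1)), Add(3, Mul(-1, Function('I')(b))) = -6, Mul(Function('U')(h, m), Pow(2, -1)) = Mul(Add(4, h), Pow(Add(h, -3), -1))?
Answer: Rational(179, 18) ≈ 9.9444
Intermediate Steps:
Function('U')(h, m) = Mul(2, Pow(Add(-3, h), -1), Add(4, h)) (Function('U')(h, m) = Mul(2, Mul(Add(4, h), Pow(Add(h, -3), -1))) = Mul(2, Mul(Add(4, h), Pow(Add(-3, h), -1))) = Mul(2, Mul(Pow(Add(-3, h), -1), Add(4, h))) = Mul(2, Pow(Add(-3, h), -1), Add(4, h)))
Function('I')(b) = 9 (Function('I')(b) = Add(3, Mul(-1, -6)) = Add(3, 6) = 9)
Function('T')(r) = Mul(Rational(1, 2), Pow(r, -1)) (Function('T')(r) = Mul(Rational(-1, 3), Mul(Mul(2, Pow(Add(-3, -1), -1), Add(4, -1)), Pow(r, -1))) = Mul(Rational(-1, 3), Mul(Mul(2, Pow(-4, -1), 3), Pow(r, -1))) = Mul(Rational(-1, 3), Mul(Mul(2, Rational(-1, 4), 3), Pow(r, -1))) = Mul(Rational(-1, 3), Mul(Rational(-3, 2), Pow(r, -1))) = Mul(Rational(1, 2), Pow(r, -1)))
Add(Mul(Function('T')(-1), Pow(Function('I')(-3), -1)), 10) = Add(Mul(Mul(Rational(1, 2), Pow(-1, -1)), Pow(9, -1)), 10) = Add(Mul(Mul(Rational(1, 2), -1), Rational(1, 9)), 10) = Add(Mul(Rational(-1, 2), Rational(1, 9)), 10) = Add(Rational(-1, 18), 10) = Rational(179, 18)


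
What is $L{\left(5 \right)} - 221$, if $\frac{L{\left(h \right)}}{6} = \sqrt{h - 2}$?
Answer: $-221 + 6 \sqrt{3} \approx -210.61$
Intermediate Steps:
$L{\left(h \right)} = 6 \sqrt{-2 + h}$ ($L{\left(h \right)} = 6 \sqrt{h - 2} = 6 \sqrt{-2 + h}$)
$L{\left(5 \right)} - 221 = 6 \sqrt{-2 + 5} - 221 = 6 \sqrt{3} - 221 = -221 + 6 \sqrt{3}$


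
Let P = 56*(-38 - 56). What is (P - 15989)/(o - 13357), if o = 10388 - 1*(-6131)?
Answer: -21253/3162 ≈ -6.7214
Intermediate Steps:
o = 16519 (o = 10388 + 6131 = 16519)
P = -5264 (P = 56*(-94) = -5264)
(P - 15989)/(o - 13357) = (-5264 - 15989)/(16519 - 13357) = -21253/3162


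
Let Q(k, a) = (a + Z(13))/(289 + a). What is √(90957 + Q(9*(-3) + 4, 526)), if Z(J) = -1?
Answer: 12*√16782317/163 ≈ 301.59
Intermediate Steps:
Q(k, a) = (-1 + a)/(289 + a) (Q(k, a) = (a - 1)/(289 + a) = (-1 + a)/(289 + a))
√(90957 + Q(9*(-3) + 4, 526)) = √(90957 + (-1 + 526)/(289 + 526)) = √(90957 + 525/815) = √(90957 + (1/815)*525) = √(90957 + 105/163) = √(14826096/163) = 12*√16782317/163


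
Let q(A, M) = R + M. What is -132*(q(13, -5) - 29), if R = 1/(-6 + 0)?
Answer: 4510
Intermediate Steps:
R = -⅙ (R = 1/(-6) = -⅙ ≈ -0.16667)
q(A, M) = -⅙ + M
-132*(q(13, -5) - 29) = -132*((-⅙ - 5) - 29) = -132*(-31/6 - 29) = -132*(-205/6) = 4510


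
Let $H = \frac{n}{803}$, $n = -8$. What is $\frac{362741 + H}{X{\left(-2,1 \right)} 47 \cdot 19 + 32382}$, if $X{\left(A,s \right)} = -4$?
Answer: $\frac{58256203}{4626886} \approx 12.591$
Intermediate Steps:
$H = - \frac{8}{803}$ ($H = \frac{1}{803} \left(-8\right) = - \frac{8}{803} \approx -0.0099626$)
$\frac{362741 + H}{X{\left(-2,1 \right)} 47 \cdot 19 + 32382} = \frac{362741 - \frac{8}{803}}{\left(-4\right) 47 \cdot 19 + 32382} = \frac{291281015}{803 \left(\left(-188\right) 19 + 32382\right)} = \frac{291281015}{803 \left(-3572 + 32382\right)} = \frac{291281015}{803 \cdot 28810} = \frac{291281015}{803} \cdot \frac{1}{28810} = \frac{58256203}{4626886}$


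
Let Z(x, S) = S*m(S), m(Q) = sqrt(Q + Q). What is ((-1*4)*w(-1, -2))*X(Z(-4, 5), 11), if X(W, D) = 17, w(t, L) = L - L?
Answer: 0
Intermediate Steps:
m(Q) = sqrt(2)*sqrt(Q) (m(Q) = sqrt(2*Q) = sqrt(2)*sqrt(Q))
w(t, L) = 0
Z(x, S) = sqrt(2)*S**(3/2) (Z(x, S) = S*(sqrt(2)*sqrt(S)) = sqrt(2)*S**(3/2))
((-1*4)*w(-1, -2))*X(Z(-4, 5), 11) = (-1*4*0)*17 = -4*0*17 = 0*17 = 0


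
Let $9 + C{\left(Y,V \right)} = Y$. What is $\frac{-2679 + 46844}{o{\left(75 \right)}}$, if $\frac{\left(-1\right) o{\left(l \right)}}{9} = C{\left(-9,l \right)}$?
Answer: $\frac{44165}{162} \approx 272.62$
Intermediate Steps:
$C{\left(Y,V \right)} = -9 + Y$
$o{\left(l \right)} = 162$ ($o{\left(l \right)} = - 9 \left(-9 - 9\right) = \left(-9\right) \left(-18\right) = 162$)
$\frac{-2679 + 46844}{o{\left(75 \right)}} = \frac{-2679 + 46844}{162} = 44165 \cdot \frac{1}{162} = \frac{44165}{162}$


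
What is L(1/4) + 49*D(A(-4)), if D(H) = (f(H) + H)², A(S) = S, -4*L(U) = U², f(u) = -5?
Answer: 254015/64 ≈ 3969.0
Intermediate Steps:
L(U) = -U²/4
D(H) = (-5 + H)²
L(1/4) + 49*D(A(-4)) = -(1/4)²/4 + 49*(-5 - 4)² = -(¼)²/4 + 49*(-9)² = -¼*1/16 + 49*81 = -1/64 + 3969 = 254015/64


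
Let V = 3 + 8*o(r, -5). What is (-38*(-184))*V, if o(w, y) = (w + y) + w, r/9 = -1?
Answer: -1265552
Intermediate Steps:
r = -9 (r = 9*(-1) = -9)
o(w, y) = y + 2*w
V = -181 (V = 3 + 8*(-5 + 2*(-9)) = 3 + 8*(-5 - 18) = 3 + 8*(-23) = 3 - 184 = -181)
(-38*(-184))*V = -38*(-184)*(-181) = 6992*(-181) = -1265552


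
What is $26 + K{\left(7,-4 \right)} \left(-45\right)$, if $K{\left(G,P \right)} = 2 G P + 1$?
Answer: $2501$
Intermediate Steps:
$K{\left(G,P \right)} = 1 + 2 G P$ ($K{\left(G,P \right)} = 2 G P + 1 = 1 + 2 G P$)
$26 + K{\left(7,-4 \right)} \left(-45\right) = 26 + \left(1 + 2 \cdot 7 \left(-4\right)\right) \left(-45\right) = 26 + \left(1 - 56\right) \left(-45\right) = 26 - -2475 = 26 + 2475 = 2501$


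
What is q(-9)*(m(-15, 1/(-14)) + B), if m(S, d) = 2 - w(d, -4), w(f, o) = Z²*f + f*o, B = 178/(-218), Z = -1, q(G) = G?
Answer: -13311/1526 ≈ -8.7228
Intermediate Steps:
B = -89/109 (B = 178*(-1/218) = -89/109 ≈ -0.81651)
w(f, o) = f + f*o (w(f, o) = (-1)²*f + f*o = 1*f + f*o = f + f*o)
m(S, d) = 2 + 3*d (m(S, d) = 2 - d*(1 - 4) = 2 - d*(-3) = 2 - (-3)*d = 2 + 3*d)
q(-9)*(m(-15, 1/(-14)) + B) = -9*((2 + 3/(-14)) - 89/109) = -9*((2 + 3*(-1/14)) - 89/109) = -9*((2 - 3/14) - 89/109) = -9*(25/14 - 89/109) = -9*1479/1526 = -13311/1526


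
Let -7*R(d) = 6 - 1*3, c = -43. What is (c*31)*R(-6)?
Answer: 3999/7 ≈ 571.29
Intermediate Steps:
R(d) = -3/7 (R(d) = -(6 - 1*3)/7 = -(6 - 3)/7 = -⅐*3 = -3/7)
(c*31)*R(-6) = -43*31*(-3/7) = -1333*(-3/7) = 3999/7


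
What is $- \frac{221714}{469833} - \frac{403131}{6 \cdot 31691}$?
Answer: $- \frac{77187425789}{29778955206} \approx -2.592$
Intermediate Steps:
$- \frac{221714}{469833} - \frac{403131}{6 \cdot 31691} = \left(-221714\right) \frac{1}{469833} - \frac{403131}{190146} = - \frac{221714}{469833} - \frac{134377}{63382} = - \frac{77187425789}{29778955206}$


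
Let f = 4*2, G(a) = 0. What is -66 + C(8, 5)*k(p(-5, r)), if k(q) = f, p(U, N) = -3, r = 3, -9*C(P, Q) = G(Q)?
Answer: -66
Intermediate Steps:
C(P, Q) = 0 (C(P, Q) = -1/9*0 = 0)
f = 8
k(q) = 8
-66 + C(8, 5)*k(p(-5, r)) = -66 + 0*8 = -66 + 0 = -66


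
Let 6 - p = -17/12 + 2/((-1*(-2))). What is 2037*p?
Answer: 52283/4 ≈ 13071.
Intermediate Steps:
p = 77/12 (p = 6 - (-17/12 + 2/((-1*(-2)))) = 6 - (-17*1/12 + 2/2) = 6 - (-17/12 + 2*(½)) = 6 - (-17/12 + 1) = 6 - 1*(-5/12) = 6 + 5/12 = 77/12 ≈ 6.4167)
2037*p = 2037*(77/12) = 52283/4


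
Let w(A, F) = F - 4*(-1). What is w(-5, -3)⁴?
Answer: 1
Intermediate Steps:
w(A, F) = 4 + F (w(A, F) = F + 4 = 4 + F)
w(-5, -3)⁴ = (4 - 3)⁴ = 1⁴ = 1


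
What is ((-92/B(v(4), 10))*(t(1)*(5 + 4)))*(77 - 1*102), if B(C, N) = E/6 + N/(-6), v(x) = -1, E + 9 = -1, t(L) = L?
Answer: -6210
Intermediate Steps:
E = -10 (E = -9 - 1 = -10)
B(C, N) = -5/3 - N/6 (B(C, N) = -10/6 + N/(-6) = -10*1/6 + N*(-1/6) = -5/3 - N/6)
((-92/B(v(4), 10))*(t(1)*(5 + 4)))*(77 - 1*102) = ((-92/(-5/3 - 1/6*10))*(1*(5 + 4)))*(77 - 1*102) = ((-92/(-5/3 - 5/3))*(1*9))*(77 - 102) = (-92/(-10/3)*9)*(-25) = (-92*(-3/10)*9)*(-25) = ((138/5)*9)*(-25) = (1242/5)*(-25) = -6210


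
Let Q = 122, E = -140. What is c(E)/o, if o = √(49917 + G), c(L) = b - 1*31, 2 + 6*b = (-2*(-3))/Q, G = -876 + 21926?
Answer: -11465*√70967/25973922 ≈ -0.11759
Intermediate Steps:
G = 21050
b = -119/366 (b = -⅓ + (-2*(-3)/122)/6 = -⅓ + (6*(1/122))/6 = -⅓ + (⅙)*(3/61) = -⅓ + 1/122 = -119/366 ≈ -0.32514)
c(L) = -11465/366 (c(L) = -119/366 - 1*31 = -119/366 - 31 = -11465/366)
o = √70967 (o = √(49917 + 21050) = √70967 ≈ 266.40)
c(E)/o = -11465*√70967/70967/366 = -11465*√70967/25973922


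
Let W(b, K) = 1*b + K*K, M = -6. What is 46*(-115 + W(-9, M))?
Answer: -4048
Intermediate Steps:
W(b, K) = b + K²
46*(-115 + W(-9, M)) = 46*(-115 + (-9 + (-6)²)) = 46*(-115 + (-9 + 36)) = 46*(-115 + 27) = 46*(-88) = -4048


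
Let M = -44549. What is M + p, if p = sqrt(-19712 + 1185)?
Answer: -44549 + I*sqrt(18527) ≈ -44549.0 + 136.11*I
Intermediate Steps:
p = I*sqrt(18527) (p = sqrt(-18527) = I*sqrt(18527) ≈ 136.11*I)
M + p = -44549 + I*sqrt(18527)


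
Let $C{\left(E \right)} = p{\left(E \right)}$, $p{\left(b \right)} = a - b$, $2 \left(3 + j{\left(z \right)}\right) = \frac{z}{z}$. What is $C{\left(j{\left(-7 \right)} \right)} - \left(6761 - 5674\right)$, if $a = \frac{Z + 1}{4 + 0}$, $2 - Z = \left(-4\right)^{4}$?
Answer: $- \frac{4591}{4} \approx -1147.8$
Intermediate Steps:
$Z = -254$ ($Z = 2 - \left(-4\right)^{4} = 2 - 256 = -254$)
$a = - \frac{253}{4}$ ($a = \frac{-254 + 1}{4 + 0} = - \frac{253}{4} \approx -63.25$)
$j{\left(z \right)} = - \frac{5}{2}$ ($j{\left(z \right)} = -3 + \frac{z \frac{1}{z}}{2} = -3 + \frac{1}{2} \cdot 1 = -3 + \frac{1}{2} = - \frac{5}{2}$)
$p{\left(b \right)} = - \frac{253}{4} - b$
$C{\left(E \right)} = - \frac{253}{4} - E$
$C{\left(j{\left(-7 \right)} \right)} - \left(6761 - 5674\right) = \left(- \frac{253}{4} - - \frac{5}{2}\right) - \left(6761 - 5674\right) = \left(- \frac{253}{4} + \frac{5}{2}\right) - 1087 = - \frac{243}{4} - 1087 = - \frac{4591}{4}$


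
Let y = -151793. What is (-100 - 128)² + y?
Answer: -99809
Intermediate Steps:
(-100 - 128)² + y = (-100 - 128)² - 151793 = (-228)² - 151793 = 51984 - 151793 = -99809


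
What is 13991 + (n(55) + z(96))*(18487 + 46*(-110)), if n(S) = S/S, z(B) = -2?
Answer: 564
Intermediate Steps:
n(S) = 1
13991 + (n(55) + z(96))*(18487 + 46*(-110)) = 13991 + (1 - 2)*(18487 + 46*(-110)) = 13991 - (18487 - 5060) = 13991 - 1*13427 = 13991 - 13427 = 564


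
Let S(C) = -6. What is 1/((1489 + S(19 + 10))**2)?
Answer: 1/2199289 ≈ 4.5469e-7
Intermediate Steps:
1/((1489 + S(19 + 10))**2) = 1/((1489 - 6)**2) = 1/(1483**2) = 1/2199289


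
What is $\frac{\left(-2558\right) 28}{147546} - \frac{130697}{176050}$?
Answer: $- \frac{325441069}{265055850} \approx -1.2278$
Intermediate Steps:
$\frac{\left(-2558\right) 28}{147546} - \frac{130697}{176050} = \left(-71624\right) \frac{1}{147546} - \frac{18671}{25150} = - \frac{5116}{10539} - \frac{18671}{25150} = - \frac{325441069}{265055850}$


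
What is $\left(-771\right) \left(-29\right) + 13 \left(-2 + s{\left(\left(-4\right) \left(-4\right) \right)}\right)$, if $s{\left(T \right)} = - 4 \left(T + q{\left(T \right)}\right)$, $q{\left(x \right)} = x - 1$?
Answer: $20721$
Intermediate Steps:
$q{\left(x \right)} = -1 + x$
$s{\left(T \right)} = 4 - 8 T$ ($s{\left(T \right)} = - 4 \left(T + \left(-1 + T\right)\right) = - 4 \left(-1 + 2 T\right) = 4 - 8 T$)
$\left(-771\right) \left(-29\right) + 13 \left(-2 + s{\left(\left(-4\right) \left(-4\right) \right)}\right) = \left(-771\right) \left(-29\right) + 13 \left(-2 + \left(4 - 8 \left(\left(-4\right) \left(-4\right)\right)\right)\right) = 22359 + 13 \left(-2 + \left(4 - 128\right)\right) = 22359 + 13 \left(-2 - 124\right) = 22359 + 13 \left(-126\right) = 22359 - 1638 = 20721$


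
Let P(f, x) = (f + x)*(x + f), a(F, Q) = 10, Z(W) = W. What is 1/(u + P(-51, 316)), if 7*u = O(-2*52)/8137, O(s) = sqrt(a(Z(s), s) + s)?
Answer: 227832911398225/15999566202940350719 - 56959*I*sqrt(94)/15999566202940350719 ≈ 1.424e-5 - 3.4516e-14*I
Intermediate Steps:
O(s) = sqrt(10 + s)
P(f, x) = (f + x)**2 (P(f, x) = (f + x)*(f + x) = (f + x)**2)
u = I*sqrt(94)/56959 (u = (sqrt(10 - 2*52)/8137)/7 = (sqrt(10 - 104)*(1/8137))/7 = (sqrt(-94)*(1/8137))/7 = ((I*sqrt(94))*(1/8137))/7 = (I*sqrt(94)/8137)/7 = I*sqrt(94)/56959 ≈ 0.00017022*I)
1/(u + P(-51, 316)) = 1/(I*sqrt(94)/56959 + (-51 + 316)**2) = 1/(I*sqrt(94)/56959 + 265**2) = 1/(I*sqrt(94)/56959 + 70225) = 1/(70225 + I*sqrt(94)/56959)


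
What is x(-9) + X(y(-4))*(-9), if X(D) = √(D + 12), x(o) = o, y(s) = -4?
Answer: -9 - 18*√2 ≈ -34.456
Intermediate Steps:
X(D) = √(12 + D)
x(-9) + X(y(-4))*(-9) = -9 + √(12 - 4)*(-9) = -9 + √8*(-9) = -9 + (2*√2)*(-9) = -9 - 18*√2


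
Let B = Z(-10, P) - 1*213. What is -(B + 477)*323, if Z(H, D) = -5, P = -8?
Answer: -83657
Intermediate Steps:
B = -218 (B = -5 - 1*213 = -5 - 213 = -218)
-(B + 477)*323 = -(-218 + 477)*323 = -259*323 = -1*83657 = -83657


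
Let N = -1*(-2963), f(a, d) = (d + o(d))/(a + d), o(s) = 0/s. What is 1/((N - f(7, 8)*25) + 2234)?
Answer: 3/15551 ≈ 0.00019291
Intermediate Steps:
o(s) = 0
f(a, d) = d/(a + d) (f(a, d) = (d + 0)/(a + d) = d/(a + d))
N = 2963
1/((N - f(7, 8)*25) + 2234) = 1/((2963 - 8/(7 + 8)*25) + 2234) = 1/((2963 - 8/15*25) + 2234) = 1/((2963 - 8*(1/15)*25) + 2234) = 1/((2963 - 8*25/15) + 2234) = 1/((2963 - 1*40/3) + 2234) = 1/((2963 - 40/3) + 2234) = 1/(8849/3 + 2234) = 1/(15551/3) = 3/15551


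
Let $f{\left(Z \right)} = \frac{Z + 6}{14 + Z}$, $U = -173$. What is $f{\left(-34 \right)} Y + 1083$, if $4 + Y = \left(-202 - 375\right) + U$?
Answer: $\frac{137}{5} \approx 27.4$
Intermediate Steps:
$Y = -754$ ($Y = -4 - 750 = -754$)
$f{\left(Z \right)} = \frac{6 + Z}{14 + Z}$
$f{\left(-34 \right)} Y + 1083 = \frac{6 - 34}{14 - 34} \left(-754\right) + 1083 = \frac{1}{-20} \left(-28\right) \left(-754\right) + 1083 = \left(- \frac{1}{20}\right) \left(-28\right) \left(-754\right) + 1083 = \frac{7}{5} \left(-754\right) + 1083 = - \frac{5278}{5} + 1083 = \frac{137}{5}$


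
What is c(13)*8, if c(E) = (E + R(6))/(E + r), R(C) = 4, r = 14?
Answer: 136/27 ≈ 5.0370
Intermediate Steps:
c(E) = (4 + E)/(14 + E) (c(E) = (E + 4)/(E + 14) = (4 + E)/(14 + E))
c(13)*8 = ((4 + 13)/(14 + 13))*8 = (17/27)*8 = 136/27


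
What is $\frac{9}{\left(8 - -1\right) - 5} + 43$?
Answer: $\frac{181}{4} \approx 45.25$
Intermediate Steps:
$\frac{9}{\left(8 - -1\right) - 5} + 43 = \frac{9}{\left(8 + 1\right) - 5} + 43 = \frac{9}{9 - 5} + 43 = \frac{9}{4} + 43 = \frac{181}{4}$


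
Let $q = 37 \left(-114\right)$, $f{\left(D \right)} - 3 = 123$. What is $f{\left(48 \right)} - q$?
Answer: $4344$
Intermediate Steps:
$f{\left(D \right)} = 126$ ($f{\left(D \right)} = 3 + 123 = 126$)
$q = -4218$
$f{\left(48 \right)} - q = 126 - -4218 = 126 + 4218 = 4344$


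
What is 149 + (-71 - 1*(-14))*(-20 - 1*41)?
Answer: 3626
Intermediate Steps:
149 + (-71 - 1*(-14))*(-20 - 1*41) = 149 + (-71 + 14)*(-20 - 41) = 149 - 57*(-61) = 149 + 3477 = 3626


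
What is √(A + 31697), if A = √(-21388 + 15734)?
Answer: √(31697 + I*√5654) ≈ 178.04 + 0.211*I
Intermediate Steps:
A = I*√5654 (A = √(-5654) = I*√5654 ≈ 75.193*I)
√(A + 31697) = √(I*√5654 + 31697) = √(31697 + I*√5654)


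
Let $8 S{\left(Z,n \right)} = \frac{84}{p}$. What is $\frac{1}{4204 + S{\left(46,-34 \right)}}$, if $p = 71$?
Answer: $\frac{142}{596989} \approx 0.00023786$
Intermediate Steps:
$S{\left(Z,n \right)} = \frac{21}{142}$ ($S{\left(Z,n \right)} = \frac{84 \cdot \frac{1}{71}}{8} = \frac{1}{8} \cdot \frac{84}{71} = \frac{21}{142}$)
$\frac{1}{4204 + S{\left(46,-34 \right)}} = \frac{1}{4204 + \frac{21}{142}} = \frac{1}{\frac{596989}{142}} = \frac{142}{596989}$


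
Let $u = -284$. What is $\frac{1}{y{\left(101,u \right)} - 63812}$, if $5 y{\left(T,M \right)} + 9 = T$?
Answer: $- \frac{5}{318968} \approx -1.5676 \cdot 10^{-5}$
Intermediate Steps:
$y{\left(T,M \right)} = - \frac{9}{5} + \frac{T}{5}$
$\frac{1}{y{\left(101,u \right)} - 63812} = \frac{1}{\left(- \frac{9}{5} + \frac{1}{5} \cdot 101\right) - 63812} = \frac{1}{\left(- \frac{9}{5} + \frac{101}{5}\right) - 63812} = \frac{1}{\frac{92}{5} - 63812} = \frac{1}{- \frac{318968}{5}} = - \frac{5}{318968}$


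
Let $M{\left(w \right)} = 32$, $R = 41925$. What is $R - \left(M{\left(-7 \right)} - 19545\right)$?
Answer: $61438$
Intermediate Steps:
$R - \left(M{\left(-7 \right)} - 19545\right) = 41925 - \left(32 - 19545\right) = 41925 - -19513 = 41925 + 19513 = 61438$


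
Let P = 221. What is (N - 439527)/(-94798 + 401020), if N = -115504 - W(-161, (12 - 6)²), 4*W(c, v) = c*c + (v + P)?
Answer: -1123151/612444 ≈ -1.8339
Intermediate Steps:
W(c, v) = 221/4 + v/4 + c²/4 (W(c, v) = (c*c + (v + 221))/4 = (c² + (221 + v))/4 = (221 + v + c²)/4 = 221/4 + v/4 + c²/4)
N = -244097/2 (N = -115504 - (221/4 + (12 - 6)²/4 + (¼)*(-161)²) = -115504 - (221/4 + (¼)*6² + (¼)*25921) = -115504 - (221/4 + (¼)*36 + 25921/4) = -115504 - (221/4 + 9 + 25921/4) = -115504 - 1*13089/2 = -115504 - 13089/2 = -244097/2 ≈ -1.2205e+5)
(N - 439527)/(-94798 + 401020) = (-244097/2 - 439527)/(-94798 + 401020) = -1123151/2/306222 = -1123151/2*1/306222 = -1123151/612444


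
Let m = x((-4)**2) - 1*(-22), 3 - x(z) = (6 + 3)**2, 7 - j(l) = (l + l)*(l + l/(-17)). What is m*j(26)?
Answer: 1204728/17 ≈ 70866.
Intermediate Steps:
j(l) = 7 - 32*l**2/17 (j(l) = 7 - (l + l)*(l + l/(-17)) = 7 - 2*l*(l + l*(-1/17)) = 7 - 2*l*(l - l/17) = 7 - 2*l*16*l/17 = 7 - 32*l**2/17)
x(z) = -78 (x(z) = 3 - (6 + 3)**2 = 3 - 1*9**2 = 3 - 1*81 = 3 - 81 = -78)
m = -56 (m = -78 - 1*(-22) = -78 + 22 = -56)
m*j(26) = -56*(7 - 32/17*26**2) = -56*(7 - 32/17*676) = -56*(7 - 21632/17) = -56*(-21513/17) = 1204728/17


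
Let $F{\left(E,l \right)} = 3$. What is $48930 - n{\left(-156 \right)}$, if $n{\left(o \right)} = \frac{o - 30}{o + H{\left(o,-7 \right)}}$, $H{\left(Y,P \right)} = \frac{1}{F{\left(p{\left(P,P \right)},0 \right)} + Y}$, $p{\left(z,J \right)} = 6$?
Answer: $\frac{1167881712}{23869} \approx 48929.0$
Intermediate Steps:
$H{\left(Y,P \right)} = \frac{1}{3 + Y}$
$n{\left(o \right)} = \frac{-30 + o}{o + \frac{1}{3 + o}}$ ($n{\left(o \right)} = \frac{o - 30}{o + \frac{1}{3 + o}} = \frac{-30 + o}{o + \frac{1}{3 + o}}$)
$48930 - n{\left(-156 \right)} = 48930 - \frac{\left(-30 - 156\right) \left(3 - 156\right)}{1 - 156 \left(3 - 156\right)} = 48930 - \frac{1}{1 - -23868} \left(-186\right) \left(-153\right) = 48930 - \frac{1}{1 + 23868} \left(-186\right) \left(-153\right) = 48930 - \frac{1}{23869} \left(-186\right) \left(-153\right) = 48930 - \frac{28458}{23869} = \frac{1167881712}{23869}$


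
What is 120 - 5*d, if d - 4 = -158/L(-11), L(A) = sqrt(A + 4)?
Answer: 100 - 790*I*sqrt(7)/7 ≈ 100.0 - 298.59*I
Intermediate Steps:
L(A) = sqrt(4 + A)
d = 4 + 158*I*sqrt(7)/7 (d = 4 - 158/sqrt(4 - 11) = 4 - 158*(-I*sqrt(7)/7) = 4 - (-158)*I*sqrt(7)/7 = 4 + 158*I*sqrt(7)/7 ≈ 4.0 + 59.718*I)
120 - 5*d = 120 - 5*(4 + 158*I*sqrt(7)/7) = 120 + (-20 - 790*I*sqrt(7)/7) = 100 - 790*I*sqrt(7)/7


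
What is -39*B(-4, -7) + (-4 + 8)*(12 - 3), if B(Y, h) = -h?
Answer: -237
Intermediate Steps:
-39*B(-4, -7) + (-4 + 8)*(12 - 3) = -(-39)*(-7) + (-4 + 8)*(12 - 3) = -39*7 + 4*9 = -273 + 36 = -237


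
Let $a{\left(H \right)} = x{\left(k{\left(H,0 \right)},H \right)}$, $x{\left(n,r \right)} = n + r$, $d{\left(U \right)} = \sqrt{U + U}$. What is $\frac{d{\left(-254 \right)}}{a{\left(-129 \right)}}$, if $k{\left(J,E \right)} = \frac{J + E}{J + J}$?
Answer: $- \frac{4 i \sqrt{127}}{257} \approx - 0.1754 i$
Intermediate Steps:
$k{\left(J,E \right)} = \frac{E + J}{2 J}$
$d{\left(U \right)} = \sqrt{2} \sqrt{U}$ ($d{\left(U \right)} = \sqrt{2 U} = \sqrt{2} \sqrt{U}$)
$a{\left(H \right)} = \frac{1}{2} + H$ ($a{\left(H \right)} = \frac{0 + H}{2 H} + H = \frac{H}{2 H} + H = \frac{1}{2} + H$)
$\frac{d{\left(-254 \right)}}{a{\left(-129 \right)}} = \frac{\sqrt{2} \sqrt{-254}}{\frac{1}{2} - 129} = \frac{\sqrt{2} i \sqrt{254}}{- \frac{257}{2}} = 2 i \sqrt{127} \left(- \frac{2}{257}\right) = - \frac{4 i \sqrt{127}}{257}$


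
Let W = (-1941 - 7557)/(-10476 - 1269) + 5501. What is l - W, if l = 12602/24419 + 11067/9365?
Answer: -984847218491498/179059521105 ≈ -5500.1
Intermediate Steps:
l = 388262803/228683935 (l = 12602*(1/24419) + 11067*(1/9365) = 12602/24419 + 11067/9365 = 388262803/228683935 ≈ 1.6978)
W = 21539581/3915 (W = -9498/(-11745) + 5501 = -9498*(-1/11745) + 5501 = 3166/3915 + 5501 = 21539581/3915 ≈ 5501.8)
l - W = 388262803/228683935 - 1*21539581/3915 = 388262803/228683935 - 21539581/3915 = -984847218491498/179059521105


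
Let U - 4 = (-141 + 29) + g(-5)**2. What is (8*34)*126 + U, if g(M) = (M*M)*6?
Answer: 56664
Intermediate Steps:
g(M) = 6*M**2 (g(M) = M**2*6 = 6*M**2)
U = 22392 (U = 4 + ((-141 + 29) + (6*(-5)**2)**2) = 4 + (-112 + (6*25)**2) = 4 + (-112 + 150**2) = 4 + (-112 + 22500) = 4 + 22388 = 22392)
(8*34)*126 + U = (8*34)*126 + 22392 = 272*126 + 22392 = 34272 + 22392 = 56664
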